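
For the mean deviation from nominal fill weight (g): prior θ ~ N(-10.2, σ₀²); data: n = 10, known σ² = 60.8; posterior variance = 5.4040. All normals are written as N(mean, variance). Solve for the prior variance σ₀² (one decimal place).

σ₀² = 48.6

Posterior precision equals prior precision plus data precision: 1/σ_n² = 1/σ₀² + n/σ².
So 1/σ₀² = 1/5.4040 − 10/60.8 = 0.185048 − 0.164474 = 0.020574.
Hence σ₀² = 1/0.020574 ≈ 48.6.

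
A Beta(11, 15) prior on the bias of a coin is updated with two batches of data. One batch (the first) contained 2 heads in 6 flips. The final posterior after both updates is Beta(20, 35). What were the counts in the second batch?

Because Beta–binomial updating is additive in the counts, the combined data contributed (α_post−α_prior, β_post−β_prior) successes and failures.
Total across both batches: 20−11=9 heads, 35−15=20 tails.
Subtract the first batch: 9−2=7 heads and 20−4=16 tails.

7 heads and 16 tails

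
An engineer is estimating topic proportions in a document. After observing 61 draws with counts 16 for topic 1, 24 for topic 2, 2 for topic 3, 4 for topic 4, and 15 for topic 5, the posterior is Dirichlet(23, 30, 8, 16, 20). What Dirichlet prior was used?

For a Dirichlet(α) prior with multinomial counts c, the posterior is Dirichlet(α + c) componentwise.
Subtract each count from the matching posterior parameter: 23−16=7, 30−24=6, 8−2=6, 16−4=12, 20−15=5.

Dirichlet(7, 6, 6, 12, 5)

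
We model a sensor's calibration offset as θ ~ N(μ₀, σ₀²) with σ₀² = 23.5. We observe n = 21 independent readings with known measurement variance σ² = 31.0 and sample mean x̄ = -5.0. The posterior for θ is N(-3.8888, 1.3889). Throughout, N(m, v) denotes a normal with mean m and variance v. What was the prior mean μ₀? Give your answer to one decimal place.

With known observation variance, the Normal–Normal posterior has precision τ_n = τ₀ + n/σ² and mean μ_n = (τ₀μ₀ + (n/σ²)x̄)/τ_n.
Here τ₀ = 1/23.5 = 0.042553 and τ_data = 21/31.0 = 0.677419, so τ_n = 0.719972.
Rearranging for μ₀: μ₀ = (μ_n·τ_n − τ_data·x̄)/τ₀ = (-3.8888·0.719972 − 0.677419·-5.0) / 0.042553 = 0.587268/0.042553 ≈ 13.8.

μ₀ = 13.8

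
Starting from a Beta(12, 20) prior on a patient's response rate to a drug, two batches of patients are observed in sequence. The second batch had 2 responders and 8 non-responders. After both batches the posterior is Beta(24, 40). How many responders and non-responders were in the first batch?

Because Beta–binomial updating is additive in the counts, the combined data contributed (α_post−α_prior, β_post−β_prior) successes and failures.
Total across both batches: 24−12=12 responders, 40−20=20 non-responders.
Subtract the second batch: 12−2=10 responders and 20−8=12 non-responders.

10 responders and 12 non-responders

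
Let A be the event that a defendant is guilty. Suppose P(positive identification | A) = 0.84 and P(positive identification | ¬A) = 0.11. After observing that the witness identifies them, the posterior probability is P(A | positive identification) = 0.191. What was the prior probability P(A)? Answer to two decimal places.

Bayes' rule in odds form gives O(A|E) = O(A)·[P(E|A)/P(E|¬A)], hence O(A) = O(A|E)/LR.
Posterior odds = 0.191/(1−0.191) = 0.2361. LR = 0.84/0.11 = 7.6364.
Prior odds = 0.2361/7.6364 = 0.0309, so P(A) = 0.0309/(1+0.0309) ≈ 0.03.

P(A) = 0.03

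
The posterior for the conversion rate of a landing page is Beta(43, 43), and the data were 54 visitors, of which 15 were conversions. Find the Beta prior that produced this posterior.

Beta is conjugate to the binomial likelihood: posterior = Beta(a+s, b+f).
Subtract the data counts: 43−15=28, 43−39=4.

Beta(28, 4)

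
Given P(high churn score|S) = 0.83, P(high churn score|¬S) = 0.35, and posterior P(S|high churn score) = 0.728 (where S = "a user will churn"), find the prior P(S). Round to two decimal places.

In odds form, posterior odds = prior odds × likelihood ratio, so prior odds = posterior odds ÷ LR.
Posterior odds = 0.728/(1−0.728) = 2.6765. LR = 0.83/0.35 = 2.3714.
Prior odds = 2.6765/2.3714 = 1.1287, so P(S) = 1.1287/(1+1.1287) ≈ 0.53.

P(S) = 0.53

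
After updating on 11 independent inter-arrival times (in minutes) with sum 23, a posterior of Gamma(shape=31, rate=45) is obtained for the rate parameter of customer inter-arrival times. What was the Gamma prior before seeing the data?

Gamma–exponential conjugacy: posterior shape = α + n, posterior rate = β + Σtᵢ.
So α = 31 − 11 = 20 and β = 45 − 23 = 22.

Gamma(shape=20, rate=22)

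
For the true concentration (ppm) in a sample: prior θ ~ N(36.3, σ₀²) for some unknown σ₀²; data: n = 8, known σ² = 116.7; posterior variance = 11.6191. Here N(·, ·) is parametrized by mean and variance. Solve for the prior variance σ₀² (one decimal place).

Posterior precision equals prior precision plus data precision: 1/σ_n² = 1/σ₀² + n/σ².
So 1/σ₀² = 1/11.6191 − 8/116.7 = 0.086065 − 0.068552 = 0.017513.
Hence σ₀² = 1/0.017513 ≈ 57.1.

σ₀² = 57.1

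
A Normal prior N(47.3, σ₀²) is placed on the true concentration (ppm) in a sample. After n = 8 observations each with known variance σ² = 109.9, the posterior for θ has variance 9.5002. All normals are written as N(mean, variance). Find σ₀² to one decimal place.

For the Normal–Normal model with known σ², precisions add: τ_n = τ₀ + n/σ².
So 1/σ₀² = 1/9.5002 − 8/109.9 = 0.105261 − 0.072793 = 0.032468.
Hence σ₀² = 1/0.032468 ≈ 30.8.

σ₀² = 30.8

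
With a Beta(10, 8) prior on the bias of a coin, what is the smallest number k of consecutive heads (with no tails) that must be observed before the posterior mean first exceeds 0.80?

After k heads and 0 tails the posterior is Beta(10+k, 8), with mean (10+k)/(10+8+k).
Set (10+k)/(18+k) > 0.80 and solve: k > (0.80·18 − 10)/(1 − 0.80) = 22.000.
The smallest integer exceeding 22.000 is 23.

k = 23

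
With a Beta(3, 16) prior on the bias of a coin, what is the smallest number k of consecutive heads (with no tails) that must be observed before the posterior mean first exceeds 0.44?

After k heads and 0 tails the posterior is Beta(3+k, 16), with mean (3+k)/(3+16+k).
Set (3+k)/(19+k) > 0.44 and solve: k > (0.44·19 − 3)/(1 − 0.44) = 9.571.
The smallest integer exceeding 9.571 is 10, and checking k=10: (13)/(29) = 0.4483 > 0.44.

k = 10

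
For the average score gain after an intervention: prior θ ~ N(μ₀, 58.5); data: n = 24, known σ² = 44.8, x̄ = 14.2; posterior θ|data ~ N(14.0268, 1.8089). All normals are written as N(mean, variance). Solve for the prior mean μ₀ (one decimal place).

With known observation variance, the Normal–Normal posterior has precision τ_n = τ₀ + n/σ² and mean μ_n = (τ₀μ₀ + (n/σ²)x̄)/τ_n.
Here τ₀ = 1/58.5 = 0.017094 and τ_data = 24/44.8 = 0.535714, so τ_n = 0.552808.
Rearranging for μ₀: μ₀ = (μ_n·τ_n − τ_data·x̄)/τ₀ = (14.0268·0.552808 − 0.535714·14.2) / 0.017094 = 0.146988/0.017094 ≈ 8.6.

μ₀ = 8.6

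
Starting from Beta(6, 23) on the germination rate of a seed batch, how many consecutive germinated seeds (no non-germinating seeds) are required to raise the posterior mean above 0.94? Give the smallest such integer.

k = 355

After k germinated seeds and 0 non-germinating seeds the posterior is Beta(6+k, 23), with mean (6+k)/(6+23+k).
Set (6+k)/(29+k) > 0.94 and solve: k > (0.94·29 − 6)/(1 − 0.94) = 354.333.
The smallest integer exceeding 354.333 is 355, and checking k=355: (361)/(384) = 0.9401 > 0.94.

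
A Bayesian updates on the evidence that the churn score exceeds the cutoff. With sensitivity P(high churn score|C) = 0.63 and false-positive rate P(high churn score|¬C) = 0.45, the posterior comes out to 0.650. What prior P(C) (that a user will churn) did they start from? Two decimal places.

P(C) = 0.57

Bayes' rule in odds form gives O(C|E) = O(C)·[P(E|C)/P(E|¬C)], hence O(C) = O(C|E)/LR.
Posterior odds = 0.650/(1−0.650) = 1.8571. LR = 0.63/0.45 = 1.4000.
Prior odds = 1.8571/1.4000 = 1.3265, so P(C) = 1.3265/(1+1.3265) ≈ 0.57.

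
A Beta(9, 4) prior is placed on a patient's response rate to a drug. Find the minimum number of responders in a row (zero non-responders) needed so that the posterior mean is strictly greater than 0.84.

After k responders and 0 non-responders the posterior is Beta(9+k, 4), with mean (9+k)/(9+4+k).
Set (9+k)/(13+k) > 0.84 and solve: k > (0.84·13 − 9)/(1 − 0.84) = 12.000.
The smallest integer exceeding 12.000 is 13, and checking k=13: (22)/(26) = 0.8462 > 0.84.

k = 13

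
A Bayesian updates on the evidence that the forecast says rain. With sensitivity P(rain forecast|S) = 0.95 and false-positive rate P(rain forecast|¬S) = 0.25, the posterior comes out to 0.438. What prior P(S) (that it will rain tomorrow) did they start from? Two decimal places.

P(S) = 0.17

Bayes' rule in odds form gives O(S|E) = O(S)·[P(E|S)/P(E|¬S)], hence O(S) = O(S|E)/LR.
Posterior odds = 0.438/(1−0.438) = 0.7794. LR = 0.95/0.25 = 3.8000.
Prior odds = 0.7794/3.8000 = 0.2051, so P(S) = 0.2051/(1+0.2051) ≈ 0.17.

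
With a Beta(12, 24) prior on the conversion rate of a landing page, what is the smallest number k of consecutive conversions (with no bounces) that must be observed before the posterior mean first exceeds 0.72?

k = 50

After k conversions and 0 bounces the posterior is Beta(12+k, 24), with mean (12+k)/(12+24+k).
Set (12+k)/(36+k) > 0.72 and solve: k > (0.72·36 − 12)/(1 − 0.72) = 49.714.
The smallest integer exceeding 49.714 is 50.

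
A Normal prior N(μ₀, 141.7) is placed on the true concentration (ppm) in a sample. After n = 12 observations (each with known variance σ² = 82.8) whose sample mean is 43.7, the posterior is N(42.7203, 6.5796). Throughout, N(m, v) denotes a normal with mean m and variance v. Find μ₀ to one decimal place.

The posterior mean is a precision-weighted average: μ_n = (τ₀μ₀ + τ_data·x̄)/(τ₀+τ_data), with τ₀=1/σ₀² and τ_data=n/σ².
Here τ₀ = 1/141.7 = 0.007057 and τ_data = 12/82.8 = 0.144928, so τ_n = 0.151985.
Rearranging for μ₀: μ₀ = (μ_n·τ_n − τ_data·x̄)/τ₀ = (42.7203·0.151985 − 0.144928·43.7) / 0.007057 = 0.159491/0.007057 ≈ 22.6.

μ₀ = 22.6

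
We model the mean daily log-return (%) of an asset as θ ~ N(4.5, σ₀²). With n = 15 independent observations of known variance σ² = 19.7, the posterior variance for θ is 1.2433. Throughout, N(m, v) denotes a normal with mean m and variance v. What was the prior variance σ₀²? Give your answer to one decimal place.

σ₀² = 23.3

For the Normal–Normal model with known σ², precisions add: τ_n = τ₀ + n/σ².
So 1/σ₀² = 1/1.2433 − 15/19.7 = 0.804311 − 0.761421 = 0.042890.
Hence σ₀² = 1/0.042890 ≈ 23.3.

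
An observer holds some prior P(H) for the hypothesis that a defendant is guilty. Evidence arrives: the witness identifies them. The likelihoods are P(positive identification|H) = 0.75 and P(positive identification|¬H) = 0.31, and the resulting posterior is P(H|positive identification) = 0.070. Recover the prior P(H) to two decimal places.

P(H) = 0.03

In odds form, posterior odds = prior odds × likelihood ratio, so prior odds = posterior odds ÷ LR.
Posterior odds = 0.070/(1−0.070) = 0.0753. LR = 0.75/0.31 = 2.4194.
Prior odds = 0.0753/2.4194 = 0.0311, so P(H) = 0.0311/(1+0.0311) ≈ 0.03.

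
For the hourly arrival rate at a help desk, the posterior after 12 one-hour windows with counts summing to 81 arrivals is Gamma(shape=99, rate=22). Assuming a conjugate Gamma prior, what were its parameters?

Gamma(shape=18, rate=10)

A Gamma(α, β) prior (rate parametrization) on a Poisson rate with n observations summing to S gives posterior Gamma(α+S, β+n).
So α = 99 − 81 = 18 and β = 22 − 12 = 10.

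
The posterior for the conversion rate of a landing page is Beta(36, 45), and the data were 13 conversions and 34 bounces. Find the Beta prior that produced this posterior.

A Beta(a, b) prior with s successes and f failures in binomial data gives a Beta(a+s, b+f) posterior.
Subtract the data counts: 36−13=23, 45−34=11.

Beta(23, 11)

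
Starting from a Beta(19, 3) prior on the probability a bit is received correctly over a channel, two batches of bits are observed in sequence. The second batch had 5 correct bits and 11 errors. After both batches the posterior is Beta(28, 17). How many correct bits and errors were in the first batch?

4 correct bits and 3 errors

Sequential conjugate updates are equivalent to a single update on the pooled data, so total successes = posterior α − prior α and total failures = posterior β − prior β.
Total across both batches: 28−19=9 correct bits, 17−3=14 errors.
Subtract the second batch: 9−5=4 correct bits and 14−11=3 errors.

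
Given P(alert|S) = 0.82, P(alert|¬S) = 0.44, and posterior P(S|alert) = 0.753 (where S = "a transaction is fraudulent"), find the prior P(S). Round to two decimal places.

Bayes' rule in odds form gives O(S|E) = O(S)·[P(E|S)/P(E|¬S)], hence O(S) = O(S|E)/LR.
Posterior odds = 0.753/(1−0.753) = 3.0486. LR = 0.82/0.44 = 1.8636.
Prior odds = 3.0486/1.8636 = 1.6359, so P(S) = 1.6359/(1+1.6359) ≈ 0.62.

P(S) = 0.62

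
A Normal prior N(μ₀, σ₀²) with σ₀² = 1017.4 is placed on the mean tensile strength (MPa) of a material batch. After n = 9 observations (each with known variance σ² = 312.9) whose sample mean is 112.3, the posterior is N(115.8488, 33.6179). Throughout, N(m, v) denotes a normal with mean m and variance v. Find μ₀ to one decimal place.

μ₀ = 219.7

The posterior mean is a precision-weighted average: μ_n = (τ₀μ₀ + τ_data·x̄)/(τ₀+τ_data), with τ₀=1/σ₀² and τ_data=n/σ².
Here τ₀ = 1/1017.4 = 0.000983 and τ_data = 9/312.9 = 0.028763, so τ_n = 0.029746.
Rearranging for μ₀: μ₀ = (μ_n·τ_n − τ_data·x̄)/τ₀ = (115.8488·0.029746 − 0.028763·112.3) / 0.000983 = 0.215954/0.000983 ≈ 219.7.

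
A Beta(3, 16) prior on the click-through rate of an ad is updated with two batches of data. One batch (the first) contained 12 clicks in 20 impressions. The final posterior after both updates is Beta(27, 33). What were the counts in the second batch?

Because Beta–binomial updating is additive in the counts, the combined data contributed (α_post−α_prior, β_post−β_prior) successes and failures.
Total across both batches: 27−3=24 clicks, 33−16=17 non-clicks.
Subtract the first batch: 24−12=12 clicks and 17−8=9 non-clicks.

12 clicks and 9 non-clicks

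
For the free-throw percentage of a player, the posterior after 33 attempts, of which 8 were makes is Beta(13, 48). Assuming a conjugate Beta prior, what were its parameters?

Under Beta–binomial conjugacy the posterior parameters are (α+s, β+f).
So α = 13 − 8 = 5 and β = 48 − 25 = 23.

Beta(5, 23)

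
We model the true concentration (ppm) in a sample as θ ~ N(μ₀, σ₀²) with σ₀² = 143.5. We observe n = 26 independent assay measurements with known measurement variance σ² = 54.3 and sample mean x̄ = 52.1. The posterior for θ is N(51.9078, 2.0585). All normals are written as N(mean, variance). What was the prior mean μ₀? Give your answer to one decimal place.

μ₀ = 38.7

With known observation variance, the Normal–Normal posterior has precision τ_n = τ₀ + n/σ² and mean μ_n = (τ₀μ₀ + (n/σ²)x̄)/τ_n.
Here τ₀ = 1/143.5 = 0.006969 and τ_data = 26/54.3 = 0.478821, so τ_n = 0.485790.
Rearranging for μ₀: μ₀ = (μ_n·τ_n − τ_data·x̄)/τ₀ = (51.9078·0.485790 − 0.478821·52.1) / 0.006969 = 0.269716/0.006969 ≈ 38.7.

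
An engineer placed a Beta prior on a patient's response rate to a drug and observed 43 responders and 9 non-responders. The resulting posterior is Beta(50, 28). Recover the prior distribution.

Beta(7, 19)

Beta is conjugate to the binomial likelihood: posterior = Beta(α+s, β+f).
So α = 50 − 43 = 7 and β = 28 − 9 = 19.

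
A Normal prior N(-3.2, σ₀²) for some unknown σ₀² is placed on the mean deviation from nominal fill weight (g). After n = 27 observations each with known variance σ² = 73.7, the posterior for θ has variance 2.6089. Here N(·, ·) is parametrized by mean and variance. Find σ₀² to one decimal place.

σ₀² = 59.0

Posterior precision equals prior precision plus data precision: 1/σ_n² = 1/σ₀² + n/σ².
So 1/σ₀² = 1/2.6089 − 27/73.7 = 0.383303 − 0.366350 = 0.016953.
Hence σ₀² = 1/0.016953 ≈ 59.0.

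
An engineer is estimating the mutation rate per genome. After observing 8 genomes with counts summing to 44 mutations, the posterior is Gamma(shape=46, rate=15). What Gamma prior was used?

Gamma(shape=2, rate=7)

Gamma–Poisson conjugacy: posterior shape = α + Σxᵢ, posterior rate = β + n.
So α = 46 − 44 = 2 and β = 15 − 8 = 7.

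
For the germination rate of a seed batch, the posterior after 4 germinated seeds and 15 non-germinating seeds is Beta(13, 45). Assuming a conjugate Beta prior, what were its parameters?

A Beta(α, β) prior with s successes and f failures in binomial data gives a Beta(α+s, β+f) posterior.
Subtract the data counts: 13−4=9, 45−15=30.

Beta(9, 30)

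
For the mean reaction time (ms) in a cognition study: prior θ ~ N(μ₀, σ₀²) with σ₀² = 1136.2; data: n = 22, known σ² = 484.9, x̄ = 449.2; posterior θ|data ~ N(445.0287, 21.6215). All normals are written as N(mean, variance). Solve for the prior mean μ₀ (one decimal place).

With known observation variance, the Normal–Normal posterior has precision τ_n = τ₀ + n/σ² and mean μ_n = (τ₀μ₀ + (n/σ²)x̄)/τ_n.
Here τ₀ = 1/1136.2 = 0.000880 and τ_data = 22/484.9 = 0.045370, so τ_n = 0.046250.
Rearranging for μ₀: μ₀ = (μ_n·τ_n − τ_data·x̄)/τ₀ = (445.0287·0.046250 − 0.045370·449.2) / 0.000880 = 0.202373/0.000880 ≈ 230.0.

μ₀ = 230.0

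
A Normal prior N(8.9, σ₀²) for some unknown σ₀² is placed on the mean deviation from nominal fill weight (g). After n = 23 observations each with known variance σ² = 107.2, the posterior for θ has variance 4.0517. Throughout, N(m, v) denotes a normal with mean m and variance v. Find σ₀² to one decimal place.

For the Normal–Normal model with known σ², precisions add: τ_n = τ₀ + n/σ².
So 1/σ₀² = 1/4.0517 − 23/107.2 = 0.246810 − 0.214552 = 0.032258.
Hence σ₀² = 1/0.032258 ≈ 31.0.

σ₀² = 31.0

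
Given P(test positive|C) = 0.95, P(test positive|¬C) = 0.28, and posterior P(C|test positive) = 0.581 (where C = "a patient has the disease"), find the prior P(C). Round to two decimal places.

In odds form, posterior odds = prior odds × likelihood ratio, so prior odds = posterior odds ÷ LR.
Posterior odds = 0.581/(1−0.581) = 1.3866. LR = 0.95/0.28 = 3.3929.
Prior odds = 1.3866/3.3929 = 0.4087, so P(C) = 0.4087/(1+0.4087) ≈ 0.29.

P(C) = 0.29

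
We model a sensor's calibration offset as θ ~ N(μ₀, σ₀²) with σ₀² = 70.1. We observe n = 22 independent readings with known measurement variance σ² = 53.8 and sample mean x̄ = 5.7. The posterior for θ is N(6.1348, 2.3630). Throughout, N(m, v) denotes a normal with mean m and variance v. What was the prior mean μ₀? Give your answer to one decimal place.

μ₀ = 18.6

The posterior mean is a precision-weighted average: μ_n = (τ₀μ₀ + τ_data·x̄)/(τ₀+τ_data), with τ₀=1/σ₀² and τ_data=n/σ².
Here τ₀ = 1/70.1 = 0.014265 and τ_data = 22/53.8 = 0.408922, so τ_n = 0.423187.
Rearranging for μ₀: μ₀ = (μ_n·τ_n − τ_data·x̄)/τ₀ = (6.1348·0.423187 − 0.408922·5.7) / 0.014265 = 0.265312/0.014265 ≈ 18.6.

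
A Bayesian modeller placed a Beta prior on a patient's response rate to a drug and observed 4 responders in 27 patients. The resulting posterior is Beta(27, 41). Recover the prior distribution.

Under Beta–binomial conjugacy the posterior parameters are (a+s, b+f).
So a = 27 − 4 = 23 and b = 41 − 23 = 18.

Beta(23, 18)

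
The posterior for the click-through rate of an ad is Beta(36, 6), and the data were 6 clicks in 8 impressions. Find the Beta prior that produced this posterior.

Beta is conjugate to the binomial likelihood: posterior = Beta(α+s, β+f).
So α = 36 − 6 = 30 and β = 6 − 2 = 4.

Beta(30, 4)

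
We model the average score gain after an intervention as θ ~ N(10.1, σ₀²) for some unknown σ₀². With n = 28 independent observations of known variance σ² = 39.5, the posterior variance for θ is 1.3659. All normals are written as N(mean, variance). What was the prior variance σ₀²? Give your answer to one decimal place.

σ₀² = 43.0

For the Normal–Normal model with known σ², precisions add: τ_n = τ₀ + n/σ².
So 1/σ₀² = 1/1.3659 − 28/39.5 = 0.732118 − 0.708861 = 0.023257.
Hence σ₀² = 1/0.023257 ≈ 43.0.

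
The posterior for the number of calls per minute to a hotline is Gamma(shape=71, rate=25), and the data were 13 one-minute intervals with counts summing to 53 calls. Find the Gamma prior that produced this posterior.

Gamma–Poisson conjugacy: posterior shape = α + Σxᵢ, posterior rate = β + n.
So α = 71 − 53 = 18 and β = 25 − 13 = 12.

Gamma(shape=18, rate=12)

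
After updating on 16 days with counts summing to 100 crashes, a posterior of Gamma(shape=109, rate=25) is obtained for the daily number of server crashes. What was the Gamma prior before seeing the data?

Gamma–Poisson conjugacy: posterior shape = α + Σxᵢ, posterior rate = β + n.
So α = 109 − 100 = 9 and β = 25 − 16 = 9.

Gamma(shape=9, rate=9)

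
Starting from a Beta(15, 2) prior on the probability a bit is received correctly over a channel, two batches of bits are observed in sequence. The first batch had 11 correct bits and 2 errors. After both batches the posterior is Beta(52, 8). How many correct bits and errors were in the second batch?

Sequential conjugate updates are equivalent to a single update on the pooled data, so total successes = posterior α − prior α and total failures = posterior β − prior β.
Total across both batches: 52−15=37 correct bits, 8−2=6 errors.
Subtract the first batch: 37−11=26 correct bits and 6−2=4 errors.

26 correct bits and 4 errors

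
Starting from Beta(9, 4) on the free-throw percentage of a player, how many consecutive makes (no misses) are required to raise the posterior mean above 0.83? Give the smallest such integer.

After k makes and 0 misses the posterior is Beta(9+k, 4), with mean (9+k)/(9+4+k).
Set (9+k)/(13+k) > 0.83 and solve: k > (0.83·13 − 9)/(1 − 0.83) = 10.529.
The smallest integer exceeding 10.529 is 11.

k = 11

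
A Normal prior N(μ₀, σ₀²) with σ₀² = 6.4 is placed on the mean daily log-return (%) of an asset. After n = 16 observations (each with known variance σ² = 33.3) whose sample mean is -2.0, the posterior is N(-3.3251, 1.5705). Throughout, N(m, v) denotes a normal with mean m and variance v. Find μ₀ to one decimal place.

The posterior mean is a precision-weighted average: μ_n = (τ₀μ₀ + τ_data·x̄)/(τ₀+τ_data), with τ₀=1/σ₀² and τ_data=n/σ².
Here τ₀ = 1/6.4 = 0.156250 and τ_data = 16/33.3 = 0.480480, so τ_n = 0.636730.
Rearranging for μ₀: μ₀ = (μ_n·τ_n − τ_data·x̄)/τ₀ = (-3.3251·0.636730 − 0.480480·-2.0) / 0.156250 = -1.156231/0.156250 ≈ -7.4.

μ₀ = -7.4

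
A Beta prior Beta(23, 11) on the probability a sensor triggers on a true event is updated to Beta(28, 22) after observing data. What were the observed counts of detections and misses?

5 detections and 11 misses

Beta is conjugate to the binomial likelihood: posterior = Beta(α+s, β+f).
Match parameters: s=28−23=5, f=22−11=11.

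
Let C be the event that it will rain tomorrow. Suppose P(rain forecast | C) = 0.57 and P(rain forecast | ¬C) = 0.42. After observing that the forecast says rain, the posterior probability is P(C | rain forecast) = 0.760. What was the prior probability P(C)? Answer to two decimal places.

P(C) = 0.70

Bayes' rule in odds form gives O(C|E) = O(C)·[P(E|C)/P(E|¬C)], hence O(C) = O(C|E)/LR.
Posterior odds = 0.760/(1−0.760) = 3.1667. LR = 0.57/0.42 = 1.3571.
Prior odds = 3.1667/1.3571 = 2.3334, so P(C) = 2.3334/(1+2.3334) ≈ 0.70.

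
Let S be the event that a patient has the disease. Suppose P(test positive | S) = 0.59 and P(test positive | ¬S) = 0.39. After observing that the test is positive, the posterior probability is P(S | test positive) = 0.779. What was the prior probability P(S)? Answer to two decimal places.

P(S) = 0.70

In odds form, posterior odds = prior odds × likelihood ratio, so prior odds = posterior odds ÷ LR.
Posterior odds = 0.779/(1−0.779) = 3.5249. LR = 0.59/0.39 = 1.5128.
Prior odds = 3.5249/1.5128 = 2.3301, so P(S) = 2.3301/(1+2.3301) ≈ 0.70.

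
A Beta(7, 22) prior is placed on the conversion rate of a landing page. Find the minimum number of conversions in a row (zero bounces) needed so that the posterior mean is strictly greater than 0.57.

After k conversions and 0 bounces the posterior is Beta(7+k, 22), with mean (7+k)/(7+22+k).
Set (7+k)/(29+k) > 0.57 and solve: k > (0.57·29 − 7)/(1 − 0.57) = 22.163.
The smallest integer exceeding 22.163 is 23, and checking k=23: (30)/(52) = 0.5769 > 0.57.

k = 23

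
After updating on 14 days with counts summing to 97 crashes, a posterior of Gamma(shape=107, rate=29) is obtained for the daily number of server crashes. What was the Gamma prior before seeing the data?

Gamma(shape=10, rate=15)

Gamma–Poisson conjugacy: posterior shape = α + Σxᵢ, posterior rate = β + n.
So α = 107 − 97 = 10 and β = 29 − 14 = 15.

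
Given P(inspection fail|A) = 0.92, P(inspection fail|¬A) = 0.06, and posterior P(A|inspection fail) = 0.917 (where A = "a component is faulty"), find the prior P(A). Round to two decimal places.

P(A) = 0.42

Bayes' rule in odds form gives O(A|E) = O(A)·[P(E|A)/P(E|¬A)], hence O(A) = O(A|E)/LR.
Posterior odds = 0.917/(1−0.917) = 11.0482. LR = 0.92/0.06 = 15.3333.
Prior odds = 11.0482/15.3333 = 0.7205, so P(A) = 0.7205/(1+0.7205) ≈ 0.42.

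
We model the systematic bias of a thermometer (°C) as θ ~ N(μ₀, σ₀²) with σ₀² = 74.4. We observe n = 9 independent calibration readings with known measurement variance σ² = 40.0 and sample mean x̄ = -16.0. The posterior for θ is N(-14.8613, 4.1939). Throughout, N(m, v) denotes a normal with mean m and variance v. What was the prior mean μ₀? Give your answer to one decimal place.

μ₀ = 4.2

With known observation variance, the Normal–Normal posterior has precision τ_n = τ₀ + n/σ² and mean μ_n = (τ₀μ₀ + (n/σ²)x̄)/τ_n.
Here τ₀ = 1/74.4 = 0.013441 and τ_data = 9/40.0 = 0.225000, so τ_n = 0.238441.
Rearranging for μ₀: μ₀ = (μ_n·τ_n − τ_data·x̄)/τ₀ = (-14.8613·0.238441 − 0.225000·-16.0) / 0.013441 = 0.056457/0.013441 ≈ 4.2.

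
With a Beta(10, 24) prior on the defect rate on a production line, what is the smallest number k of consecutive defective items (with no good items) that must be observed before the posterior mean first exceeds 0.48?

After k defective items and 0 good items the posterior is Beta(10+k, 24), with mean (10+k)/(10+24+k).
Set (10+k)/(34+k) > 0.48 and solve: k > (0.48·34 − 10)/(1 − 0.48) = 12.154.
The smallest integer exceeding 12.154 is 13.

k = 13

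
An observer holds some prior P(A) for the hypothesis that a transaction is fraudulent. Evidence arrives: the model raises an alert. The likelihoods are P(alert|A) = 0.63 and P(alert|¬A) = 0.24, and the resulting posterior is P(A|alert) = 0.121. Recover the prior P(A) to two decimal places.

Bayes' rule in odds form gives O(A|E) = O(A)·[P(E|A)/P(E|¬A)], hence O(A) = O(A|E)/LR.
Posterior odds = 0.121/(1−0.121) = 0.1377. LR = 0.63/0.24 = 2.6250.
Prior odds = 0.1377/2.6250 = 0.0525, so P(A) = 0.0525/(1+0.0525) ≈ 0.05.

P(A) = 0.05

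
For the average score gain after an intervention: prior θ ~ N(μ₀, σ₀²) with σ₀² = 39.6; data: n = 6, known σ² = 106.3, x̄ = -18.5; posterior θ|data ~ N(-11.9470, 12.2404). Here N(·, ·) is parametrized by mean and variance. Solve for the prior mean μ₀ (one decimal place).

μ₀ = 2.7

With known observation variance, the Normal–Normal posterior has precision τ_n = τ₀ + n/σ² and mean μ_n = (τ₀μ₀ + (n/σ²)x̄)/τ_n.
Here τ₀ = 1/39.6 = 0.025253 and τ_data = 6/106.3 = 0.056444, so τ_n = 0.081697.
Rearranging for μ₀: μ₀ = (μ_n·τ_n − τ_data·x̄)/τ₀ = (-11.9470·0.081697 − 0.056444·-18.5) / 0.025253 = 0.068180/0.025253 ≈ 2.7.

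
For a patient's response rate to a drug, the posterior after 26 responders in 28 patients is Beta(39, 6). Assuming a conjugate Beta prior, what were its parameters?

Beta(13, 4)

A Beta(a, b) prior with s successes and f failures in binomial data gives a Beta(a+s, b+f) posterior.
So a = 39 − 26 = 13 and b = 6 − 2 = 4.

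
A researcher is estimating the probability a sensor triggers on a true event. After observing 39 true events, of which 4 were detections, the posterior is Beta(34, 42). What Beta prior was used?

Beta(30, 7)

Beta is conjugate to the binomial likelihood: posterior = Beta(α+s, β+f).
So α = 34 − 4 = 30 and β = 42 − 35 = 7.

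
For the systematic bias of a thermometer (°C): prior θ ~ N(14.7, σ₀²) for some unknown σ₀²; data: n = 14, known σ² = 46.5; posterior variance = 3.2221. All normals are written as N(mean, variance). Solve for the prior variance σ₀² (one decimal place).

σ₀² = 107.7

Posterior precision equals prior precision plus data precision: 1/σ_n² = 1/σ₀² + n/σ².
So 1/σ₀² = 1/3.2221 − 14/46.5 = 0.310357 − 0.301075 = 0.009282.
Hence σ₀² = 1/0.009282 ≈ 107.7.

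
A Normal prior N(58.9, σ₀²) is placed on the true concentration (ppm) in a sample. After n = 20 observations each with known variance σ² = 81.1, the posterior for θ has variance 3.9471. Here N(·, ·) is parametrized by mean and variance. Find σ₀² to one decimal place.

For the Normal–Normal model with known σ², precisions add: τ_n = τ₀ + n/σ².
So 1/σ₀² = 1/3.9471 − 20/81.1 = 0.253351 − 0.246609 = 0.006742.
Hence σ₀² = 1/0.006742 ≈ 148.3.

σ₀² = 148.3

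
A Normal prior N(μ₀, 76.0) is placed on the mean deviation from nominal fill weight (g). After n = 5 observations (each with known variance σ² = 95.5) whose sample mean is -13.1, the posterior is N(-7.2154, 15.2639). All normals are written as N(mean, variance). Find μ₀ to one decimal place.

μ₀ = 16.2

The posterior mean is a precision-weighted average: μ_n = (τ₀μ₀ + τ_data·x̄)/(τ₀+τ_data), with τ₀=1/σ₀² and τ_data=n/σ².
Here τ₀ = 1/76.0 = 0.013158 and τ_data = 5/95.5 = 0.052356, so τ_n = 0.065514.
Rearranging for μ₀: μ₀ = (μ_n·τ_n − τ_data·x̄)/τ₀ = (-7.2154·0.065514 − 0.052356·-13.1) / 0.013158 = 0.213154/0.013158 ≈ 16.2.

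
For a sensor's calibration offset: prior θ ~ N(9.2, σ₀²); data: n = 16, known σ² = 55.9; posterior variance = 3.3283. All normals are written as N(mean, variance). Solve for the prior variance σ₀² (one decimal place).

Posterior precision equals prior precision plus data precision: 1/σ_n² = 1/σ₀² + n/σ².
So 1/σ₀² = 1/3.3283 − 16/55.9 = 0.300454 − 0.286225 = 0.014229.
Hence σ₀² = 1/0.014229 ≈ 70.3.

σ₀² = 70.3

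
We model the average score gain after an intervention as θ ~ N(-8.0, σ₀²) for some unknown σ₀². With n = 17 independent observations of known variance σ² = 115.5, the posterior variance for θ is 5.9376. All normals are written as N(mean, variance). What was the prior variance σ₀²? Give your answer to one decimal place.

σ₀² = 47.1

For the Normal–Normal model with known σ², precisions add: τ_n = τ₀ + n/σ².
So 1/σ₀² = 1/5.9376 − 17/115.5 = 0.168418 − 0.147186 = 0.021232.
Hence σ₀² = 1/0.021232 ≈ 47.1.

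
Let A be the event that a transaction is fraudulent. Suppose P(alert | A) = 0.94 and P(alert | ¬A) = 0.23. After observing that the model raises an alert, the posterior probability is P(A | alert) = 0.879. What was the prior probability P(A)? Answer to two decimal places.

P(A) = 0.64

In odds form, posterior odds = prior odds × likelihood ratio, so prior odds = posterior odds ÷ LR.
Posterior odds = 0.879/(1−0.879) = 7.2645. LR = 0.94/0.23 = 4.0870.
Prior odds = 7.2645/4.0870 = 1.7775, so P(A) = 1.7775/(1+1.7775) ≈ 0.64.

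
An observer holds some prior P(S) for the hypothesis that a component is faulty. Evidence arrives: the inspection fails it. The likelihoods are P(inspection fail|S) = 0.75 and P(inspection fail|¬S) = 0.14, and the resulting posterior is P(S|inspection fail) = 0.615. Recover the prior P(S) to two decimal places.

In odds form, posterior odds = prior odds × likelihood ratio, so prior odds = posterior odds ÷ LR.
Posterior odds = 0.615/(1−0.615) = 1.5974. LR = 0.75/0.14 = 5.3571.
Prior odds = 1.5974/5.3571 = 0.2982, so P(S) = 0.2982/(1+0.2982) ≈ 0.23.

P(S) = 0.23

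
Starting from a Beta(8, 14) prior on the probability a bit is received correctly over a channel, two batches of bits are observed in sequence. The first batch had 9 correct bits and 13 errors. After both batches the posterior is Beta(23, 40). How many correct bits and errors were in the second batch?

6 correct bits and 13 errors

Sequential conjugate updates are equivalent to a single update on the pooled data, so total successes = posterior α − prior α and total failures = posterior β − prior β.
Total across both batches: 23−8=15 correct bits, 40−14=26 errors.
Subtract the first batch: 15−9=6 correct bits and 26−13=13 errors.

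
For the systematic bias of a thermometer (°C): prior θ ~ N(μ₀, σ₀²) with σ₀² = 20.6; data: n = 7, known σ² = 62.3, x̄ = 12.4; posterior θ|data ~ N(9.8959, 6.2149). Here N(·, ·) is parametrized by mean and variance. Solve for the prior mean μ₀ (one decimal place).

With known observation variance, the Normal–Normal posterior has precision τ_n = τ₀ + n/σ² and mean μ_n = (τ₀μ₀ + (n/σ²)x̄)/τ_n.
Here τ₀ = 1/20.6 = 0.048544 and τ_data = 7/62.3 = 0.112360, so τ_n = 0.160904.
Rearranging for μ₀: μ₀ = (μ_n·τ_n − τ_data·x̄)/τ₀ = (9.8959·0.160904 − 0.112360·12.4) / 0.048544 = 0.199026/0.048544 ≈ 4.1.

μ₀ = 4.1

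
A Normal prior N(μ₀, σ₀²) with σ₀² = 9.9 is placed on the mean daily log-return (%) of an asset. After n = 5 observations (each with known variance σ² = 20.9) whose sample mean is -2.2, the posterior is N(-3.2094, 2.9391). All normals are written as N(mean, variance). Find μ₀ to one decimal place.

With known observation variance, the Normal–Normal posterior has precision τ_n = τ₀ + n/σ² and mean μ_n = (τ₀μ₀ + (n/σ²)x̄)/τ_n.
Here τ₀ = 1/9.9 = 0.101010 and τ_data = 5/20.9 = 0.239234, so τ_n = 0.340244.
Rearranging for μ₀: μ₀ = (μ_n·τ_n − τ_data·x̄)/τ₀ = (-3.2094·0.340244 − 0.239234·-2.2) / 0.101010 = -0.565664/0.101010 ≈ -5.6.

μ₀ = -5.6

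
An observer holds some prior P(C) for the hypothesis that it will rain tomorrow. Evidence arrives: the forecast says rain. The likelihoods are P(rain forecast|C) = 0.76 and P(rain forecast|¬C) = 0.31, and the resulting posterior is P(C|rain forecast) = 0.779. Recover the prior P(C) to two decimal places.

P(C) = 0.59

Bayes' rule in odds form gives O(C|E) = O(C)·[P(E|C)/P(E|¬C)], hence O(C) = O(C|E)/LR.
Posterior odds = 0.779/(1−0.779) = 3.5249. LR = 0.76/0.31 = 2.4516.
Prior odds = 3.5249/2.4516 = 1.4378, so P(C) = 1.4378/(1+1.4378) ≈ 0.59.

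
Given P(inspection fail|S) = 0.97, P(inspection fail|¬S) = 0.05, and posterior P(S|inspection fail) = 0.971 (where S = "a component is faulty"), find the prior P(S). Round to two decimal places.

P(S) = 0.63

Bayes' rule in odds form gives O(S|E) = O(S)·[P(E|S)/P(E|¬S)], hence O(S) = O(S|E)/LR.
Posterior odds = 0.971/(1−0.971) = 33.4828. LR = 0.97/0.05 = 19.4000.
Prior odds = 33.4828/19.4000 = 1.7259, so P(S) = 1.7259/(1+1.7259) ≈ 0.63.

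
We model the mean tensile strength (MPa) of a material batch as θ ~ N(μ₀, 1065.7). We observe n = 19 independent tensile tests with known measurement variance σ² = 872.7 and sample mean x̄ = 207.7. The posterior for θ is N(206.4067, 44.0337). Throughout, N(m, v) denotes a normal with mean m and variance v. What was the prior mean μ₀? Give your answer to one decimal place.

μ₀ = 176.4

The posterior mean is a precision-weighted average: μ_n = (τ₀μ₀ + τ_data·x̄)/(τ₀+τ_data), with τ₀=1/σ₀² and τ_data=n/σ².
Here τ₀ = 1/1065.7 = 0.000938 and τ_data = 19/872.7 = 0.021772, so τ_n = 0.022710.
Rearranging for μ₀: μ₀ = (μ_n·τ_n − τ_data·x̄)/τ₀ = (206.4067·0.022710 − 0.021772·207.7) / 0.000938 = 0.165452/0.000938 ≈ 176.4.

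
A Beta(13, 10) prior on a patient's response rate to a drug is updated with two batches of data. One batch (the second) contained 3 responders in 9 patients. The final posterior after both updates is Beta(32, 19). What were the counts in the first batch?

Because Beta–binomial updating is additive in the counts, the combined data contributed (α_post−α_prior, β_post−β_prior) successes and failures.
Total across both batches: 32−13=19 responders, 19−10=9 non-responders.
Subtract the second batch: 19−3=16 responders and 9−6=3 non-responders.

16 responders and 3 non-responders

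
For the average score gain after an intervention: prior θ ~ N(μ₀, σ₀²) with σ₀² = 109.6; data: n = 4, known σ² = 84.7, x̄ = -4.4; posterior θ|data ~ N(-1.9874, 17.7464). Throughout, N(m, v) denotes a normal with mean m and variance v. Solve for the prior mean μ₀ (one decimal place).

μ₀ = 10.5

With known observation variance, the Normal–Normal posterior has precision τ_n = τ₀ + n/σ² and mean μ_n = (τ₀μ₀ + (n/σ²)x̄)/τ_n.
Here τ₀ = 1/109.6 = 0.009124 and τ_data = 4/84.7 = 0.047226, so τ_n = 0.056350.
Rearranging for μ₀: μ₀ = (μ_n·τ_n − τ_data·x̄)/τ₀ = (-1.9874·0.056350 − 0.047226·-4.4) / 0.009124 = 0.095804/0.009124 ≈ 10.5.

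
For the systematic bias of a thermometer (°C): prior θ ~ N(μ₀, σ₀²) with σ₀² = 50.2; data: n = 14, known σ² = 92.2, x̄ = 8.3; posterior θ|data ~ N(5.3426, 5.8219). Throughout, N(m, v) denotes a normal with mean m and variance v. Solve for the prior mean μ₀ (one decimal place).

μ₀ = -17.2

The posterior mean is a precision-weighted average: μ_n = (τ₀μ₀ + τ_data·x̄)/(τ₀+τ_data), with τ₀=1/σ₀² and τ_data=n/σ².
Here τ₀ = 1/50.2 = 0.019920 and τ_data = 14/92.2 = 0.151844, so τ_n = 0.171764.
Rearranging for μ₀: μ₀ = (μ_n·τ_n − τ_data·x̄)/τ₀ = (5.3426·0.171764 − 0.151844·8.3) / 0.019920 = -0.342639/0.019920 ≈ -17.2.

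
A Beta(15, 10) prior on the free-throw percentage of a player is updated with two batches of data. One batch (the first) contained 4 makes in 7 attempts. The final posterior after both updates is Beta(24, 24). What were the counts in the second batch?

Sequential conjugate updates are equivalent to a single update on the pooled data, so total successes = posterior α − prior α and total failures = posterior β − prior β.
Total across both batches: 24−15=9 makes, 24−10=14 misses.
Subtract the first batch: 9−4=5 makes and 14−3=11 misses.

5 makes and 11 misses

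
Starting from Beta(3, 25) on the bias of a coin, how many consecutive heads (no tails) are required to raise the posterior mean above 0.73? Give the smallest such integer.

k = 65

After k heads and 0 tails the posterior is Beta(3+k, 25), with mean (3+k)/(3+25+k).
Set (3+k)/(28+k) > 0.73 and solve: k > (0.73·28 − 3)/(1 − 0.73) = 64.593.
The smallest integer exceeding 64.593 is 65.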